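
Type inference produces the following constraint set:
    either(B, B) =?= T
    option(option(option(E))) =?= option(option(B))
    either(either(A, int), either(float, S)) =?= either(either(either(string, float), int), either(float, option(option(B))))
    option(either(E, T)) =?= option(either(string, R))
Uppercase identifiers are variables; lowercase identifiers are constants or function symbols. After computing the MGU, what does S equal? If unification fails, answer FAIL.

option(option(option(string)))

Bind T := either(B, B); substituting into the one remaining equation that mentions T gives: option(either(E, either(B, B))) =?= option(either(string, R)).
Decompose option/1: option(option(E)) =?= option(B).
Decompose option/1: option(E) =?= B.
Bind B := option(E); substituting into the remaining equations gives: either(either(A, int), either(float, S)) =?= either(either(either(string, float), int), either(float, option(option(option(E))))),  option(either(E, either(option(E), option(E)))) =?= option(either(string, R)). Substituting into the earlier binding gives T := either(option(E), option(E)).
Decompose either/2: either(A, int) =?= either(either(string, float), int),  either(float, S) =?= either(float, option(option(option(E)))).
Decompose either/2: A =?= either(string, float),  int =?= int.
Bind A := either(string, float); no other remaining equation mentions A.
Delete trivial equation int =?= int.
Decompose either/2: float =?= float,  S =?= option(option(option(E))).
Delete trivial equation float =?= float.
Bind S := option(option(option(E))); no other remaining equation mentions S.
Decompose option/1: either(E, either(option(E), option(E))) =?= either(string, R).
Decompose either/2: E =?= string,  either(option(E), option(E)) =?= R.
Bind E := string; substituting into the remaining equation gives: either(option(string), option(string)) =?= R. Substituting into the earlier bindings gives T := either(option(string), option(string)), B := option(string), S := option(option(option(string))).
Bind R := either(option(string), option(string)).
MGU = { T := either(option(string), option(string)), B := option(string), A := either(string, float), S := option(option(option(string))), E := string, R := either(option(string), option(string)) }, so S := option(option(option(string))).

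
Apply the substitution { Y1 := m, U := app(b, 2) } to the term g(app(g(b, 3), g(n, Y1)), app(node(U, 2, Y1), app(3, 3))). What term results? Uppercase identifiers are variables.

Replace each occurrence of Y1 with m.
Replace each occurrence of U with app(b, 2).
Result: g(app(g(b, 3), g(n, m)), app(node(app(b, 2), 2, m), app(3, 3))).

g(app(g(b, 3), g(n, m)), app(node(app(b, 2), 2, m), app(3, 3)))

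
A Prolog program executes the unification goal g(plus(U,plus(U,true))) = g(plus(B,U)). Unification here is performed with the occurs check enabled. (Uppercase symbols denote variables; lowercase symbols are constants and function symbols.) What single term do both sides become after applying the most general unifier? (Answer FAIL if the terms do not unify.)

FAIL

Decompose g/1: plus(U,plus(U,true)) = plus(B,U).
Decompose plus/2: U = B,  plus(U,true) = U.
Bind U := B; substituting into the remaining equation gives: plus(B,true) = B.
Occurs check fails: B occurs in plus(B,true); the equation B = plus(B,true) has no finite solution.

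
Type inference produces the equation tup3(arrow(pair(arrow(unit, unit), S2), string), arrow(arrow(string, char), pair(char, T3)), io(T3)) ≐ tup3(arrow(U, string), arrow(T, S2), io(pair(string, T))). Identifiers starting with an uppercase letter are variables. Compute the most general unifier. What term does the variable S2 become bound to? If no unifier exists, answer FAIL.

Decompose tup3/3: arrow(pair(arrow(unit, unit), S2), string) ≐ arrow(U, string),  arrow(arrow(string, char), pair(char, T3)) ≐ arrow(T, S2),  io(T3) ≐ io(pair(string, T)).
Decompose arrow/2: pair(arrow(unit, unit), S2) ≐ U,  string ≐ string.
Bind U := pair(arrow(unit, unit), S2); no other remaining equation mentions U.
Delete trivial equation string ≐ string.
Decompose arrow/2: arrow(string, char) ≐ T,  pair(char, T3) ≐ S2.
Bind T := arrow(string, char); substituting into the one remaining equation that mentions T gives: io(T3) ≐ io(pair(string, arrow(string, char))).
Bind S2 := pair(char, T3); no other remaining equation mentions S2. Substituting into the earlier binding gives U := pair(arrow(unit, unit), pair(char, T3)).
Decompose io/1: T3 ≐ pair(string, arrow(string, char)).
Bind T3 := pair(string, arrow(string, char)). Substituting into the earlier bindings gives U := pair(arrow(unit, unit), pair(char, pair(string, arrow(string, char)))), S2 := pair(char, pair(string, arrow(string, char))).
MGU = { U -> pair(arrow(unit, unit), pair(char, pair(string, arrow(string, char)))), T -> arrow(string, char), S2 -> pair(char, pair(string, arrow(string, char))), T3 -> pair(string, arrow(string, char)) }, so S2 -> pair(char, pair(string, arrow(string, char))).

pair(char, pair(string, arrow(string, char)))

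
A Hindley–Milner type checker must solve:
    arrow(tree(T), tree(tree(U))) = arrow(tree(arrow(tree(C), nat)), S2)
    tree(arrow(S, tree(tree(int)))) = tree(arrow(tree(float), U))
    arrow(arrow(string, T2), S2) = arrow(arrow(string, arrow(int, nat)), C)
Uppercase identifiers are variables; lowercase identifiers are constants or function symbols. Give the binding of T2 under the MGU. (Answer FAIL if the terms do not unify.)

arrow(int, nat)

Decompose arrow/2: tree(T) = tree(arrow(tree(C), nat)),  tree(tree(U)) = S2.
Decompose tree/1: T = arrow(tree(C), nat).
Bind T := arrow(tree(C), nat); no other remaining equation mentions T.
Bind S2 := tree(tree(U)); substituting into the one remaining equation that mentions S2 gives: arrow(arrow(string, T2), tree(tree(U))) = arrow(arrow(string, arrow(int, nat)), C).
Decompose tree/1: arrow(S, tree(tree(int))) = arrow(tree(float), U).
Decompose arrow/2: S = tree(float),  tree(tree(int)) = U.
Bind S := tree(float); no other remaining equation mentions S.
Bind U := tree(tree(int)); substituting into the remaining equation gives: arrow(arrow(string, T2), tree(tree(tree(tree(int))))) = arrow(arrow(string, arrow(int, nat)), C). Substituting into the earlier binding gives S2 := tree(tree(tree(tree(int)))).
Decompose arrow/2: arrow(string, T2) = arrow(string, arrow(int, nat)),  tree(tree(tree(tree(int)))) = C.
Decompose arrow/2: string = string,  T2 = arrow(int, nat).
Delete trivial equation string = string.
Bind T2 := arrow(int, nat); no other remaining equation mentions T2.
Bind C := tree(tree(tree(tree(int)))). Substituting into the earlier binding gives T := arrow(tree(tree(tree(tree(tree(int))))), nat).
MGU = { T := arrow(tree(tree(tree(tree(tree(int))))), nat), S2 := tree(tree(tree(tree(int)))), S := tree(float), U := tree(tree(int)), T2 := arrow(int, nat), C := tree(tree(tree(tree(int)))) }, so T2 := arrow(int, nat).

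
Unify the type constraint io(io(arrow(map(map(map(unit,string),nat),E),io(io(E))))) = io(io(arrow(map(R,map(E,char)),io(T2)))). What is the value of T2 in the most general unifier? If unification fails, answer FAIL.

FAIL

Decompose io/1: io(arrow(map(map(map(unit,string),nat),E),io(io(E)))) = io(arrow(map(R,map(E,char)),io(T2))).
Decompose io/1: arrow(map(map(map(unit,string),nat),E),io(io(E))) = arrow(map(R,map(E,char)),io(T2)).
Decompose arrow/2: map(map(map(unit,string),nat),E) = map(R,map(E,char)),  io(io(E)) = io(T2).
Decompose map/2: map(map(unit,string),nat) = R,  E = map(E,char).
Bind R := map(map(unit,string),nat); no other remaining equation mentions R.
Occurs check fails: E occurs in map(E,char); the equation E = map(E,char) has no finite solution.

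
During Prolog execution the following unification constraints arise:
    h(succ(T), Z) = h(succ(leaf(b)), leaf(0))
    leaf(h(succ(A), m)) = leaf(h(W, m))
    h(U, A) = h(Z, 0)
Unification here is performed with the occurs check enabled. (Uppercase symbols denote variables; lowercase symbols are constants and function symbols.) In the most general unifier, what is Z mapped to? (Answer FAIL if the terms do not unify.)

leaf(0)

Decompose h/2: succ(T) = succ(leaf(b)),  Z = leaf(0).
Decompose succ/1: T = leaf(b).
Bind T := leaf(b); no other remaining equation mentions T.
Bind Z := leaf(0); substituting into the one remaining equation that mentions Z gives: h(U, A) = h(leaf(0), 0).
Decompose leaf/1: h(succ(A), m) = h(W, m).
Decompose h/2: succ(A) = W,  m = m.
Bind W := succ(A); no other remaining equation mentions W.
Delete trivial equation m = m.
Decompose h/2: U = leaf(0),  A = 0.
Bind U := leaf(0); no other remaining equation mentions U.
Bind A := 0. Substituting into the earlier binding gives W := succ(0).
MGU = { T = leaf(b), Z = leaf(0), W = succ(0), U = leaf(0), A = 0 }, so Z = leaf(0).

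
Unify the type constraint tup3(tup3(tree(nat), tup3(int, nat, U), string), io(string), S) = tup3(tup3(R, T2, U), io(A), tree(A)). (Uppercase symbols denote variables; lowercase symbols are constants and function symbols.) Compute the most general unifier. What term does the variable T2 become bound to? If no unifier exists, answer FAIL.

Decompose tup3/3: tup3(tree(nat), tup3(int, nat, U), string) = tup3(R, T2, U),  io(string) = io(A),  S = tree(A).
Decompose tup3/3: tree(nat) = R,  tup3(int, nat, U) = T2,  string = U.
Bind R := tree(nat); no other remaining equation mentions R.
Bind T2 := tup3(int, nat, U); no other remaining equation mentions T2.
Bind U := string; no other remaining equation mentions U. Substituting into the earlier binding gives T2 := tup3(int, nat, string).
Decompose io/1: string = A.
Bind A := string; substituting into the remaining equation gives: S = tree(string).
Bind S := tree(string).
MGU = { R ↦ tree(nat), T2 ↦ tup3(int, nat, string), U ↦ string, A ↦ string, S ↦ tree(string) }, so T2 ↦ tup3(int, nat, string).

tup3(int, nat, string)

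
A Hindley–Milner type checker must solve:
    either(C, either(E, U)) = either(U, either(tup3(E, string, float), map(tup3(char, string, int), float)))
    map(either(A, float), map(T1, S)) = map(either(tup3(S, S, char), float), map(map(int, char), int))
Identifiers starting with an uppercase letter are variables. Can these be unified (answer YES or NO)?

NO

Decompose either/2: C = U,  either(E, U) = either(tup3(E, string, float), map(tup3(char, string, int), float)).
Bind C := U; no other remaining equation mentions C.
Decompose either/2: E = tup3(E, string, float),  U = map(tup3(char, string, int), float).
Occurs check fails: E occurs in tup3(E, string, float); the equation E = tup3(E, string, float) has no finite solution.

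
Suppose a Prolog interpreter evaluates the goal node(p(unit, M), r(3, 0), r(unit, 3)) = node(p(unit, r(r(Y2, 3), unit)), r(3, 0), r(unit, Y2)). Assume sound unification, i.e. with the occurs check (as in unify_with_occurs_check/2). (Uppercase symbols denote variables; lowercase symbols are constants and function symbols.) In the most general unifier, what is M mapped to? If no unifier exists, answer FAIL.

Decompose node/3: p(unit, M) = p(unit, r(r(Y2, 3), unit)),  r(3, 0) = r(3, 0),  r(unit, 3) = r(unit, Y2).
Decompose p/2: unit = unit,  M = r(r(Y2, 3), unit).
Delete trivial equation unit = unit.
Bind M := r(r(Y2, 3), unit); no other remaining equation mentions M.
Delete trivial equation r(3, 0) = r(3, 0).
Decompose r/2: unit = unit,  3 = Y2.
Delete trivial equation unit = unit.
Bind Y2 := 3. Substituting into the earlier binding gives M := r(r(3, 3), unit).
MGU = { M -> r(r(3, 3), unit), Y2 -> 3 }, so M -> r(r(3, 3), unit).

r(r(3, 3), unit)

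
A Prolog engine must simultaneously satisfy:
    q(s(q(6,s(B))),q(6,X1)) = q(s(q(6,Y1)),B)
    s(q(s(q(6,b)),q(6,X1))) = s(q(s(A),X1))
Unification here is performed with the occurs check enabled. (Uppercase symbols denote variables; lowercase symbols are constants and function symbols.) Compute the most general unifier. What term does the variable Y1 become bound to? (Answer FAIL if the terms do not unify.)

Decompose q/2: s(q(6,s(B))) = s(q(6,Y1)),  q(6,X1) = B.
Decompose s/1: q(6,s(B)) = q(6,Y1).
Decompose q/2: 6 = 6,  s(B) = Y1.
Delete trivial equation 6 = 6.
Bind Y1 := s(B); no other remaining equation mentions Y1.
Bind B := q(6,X1); no other remaining equation mentions B. Substituting into the earlier binding gives Y1 := s(q(6,X1)).
Decompose s/1: q(s(q(6,b)),q(6,X1)) = q(s(A),X1).
Decompose q/2: s(q(6,b)) = s(A),  q(6,X1) = X1.
Decompose s/1: q(6,b) = A.
Bind A := q(6,b); no other remaining equation mentions A.
Occurs check fails: X1 occurs in q(6,X1); the equation X1 = q(6,X1) has no finite solution.

FAIL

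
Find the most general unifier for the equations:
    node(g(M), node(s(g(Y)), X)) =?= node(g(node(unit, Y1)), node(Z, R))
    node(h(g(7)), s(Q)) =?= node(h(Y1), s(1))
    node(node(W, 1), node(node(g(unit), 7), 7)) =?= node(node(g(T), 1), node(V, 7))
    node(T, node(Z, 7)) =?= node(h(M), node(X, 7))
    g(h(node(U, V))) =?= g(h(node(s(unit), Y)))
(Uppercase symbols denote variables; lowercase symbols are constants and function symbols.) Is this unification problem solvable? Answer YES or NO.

Decompose node/2: g(M) =?= g(node(unit, Y1)),  node(s(g(Y)), X) =?= node(Z, R).
Decompose g/1: M =?= node(unit, Y1).
Bind M := node(unit, Y1); substituting into the one remaining equation that mentions M gives: node(T, node(Z, 7)) =?= node(h(node(unit, Y1)), node(X, 7)).
Decompose node/2: s(g(Y)) =?= Z,  X =?= R.
Bind Z := s(g(Y)); substituting into the one remaining equation that mentions Z gives: node(T, node(s(g(Y)), 7)) =?= node(h(node(unit, Y1)), node(X, 7)).
Bind X := R; substituting into the one remaining equation that mentions X gives: node(T, node(s(g(Y)), 7)) =?= node(h(node(unit, Y1)), node(R, 7)).
Decompose node/2: h(g(7)) =?= h(Y1),  s(Q) =?= s(1).
Decompose h/1: g(7) =?= Y1.
Bind Y1 := g(7); substituting into the one remaining equation that mentions Y1 gives: node(T, node(s(g(Y)), 7)) =?= node(h(node(unit, g(7))), node(R, 7)). Substituting into the earlier binding gives M := node(unit, g(7)).
Decompose s/1: Q =?= 1.
Bind Q := 1; no other remaining equation mentions Q.
Decompose node/2: node(W, 1) =?= node(g(T), 1),  node(node(g(unit), 7), 7) =?= node(V, 7).
Decompose node/2: W =?= g(T),  1 =?= 1.
Bind W := g(T); no other remaining equation mentions W.
Delete trivial equation 1 =?= 1.
Decompose node/2: node(g(unit), 7) =?= V,  7 =?= 7.
Bind V := node(g(unit), 7); substituting into the one remaining equation that mentions V gives: g(h(node(U, node(g(unit), 7)))) =?= g(h(node(s(unit), Y))).
Delete trivial equation 7 =?= 7.
Decompose node/2: T =?= h(node(unit, g(7))),  node(s(g(Y)), 7) =?= node(R, 7).
Bind T := h(node(unit, g(7))); no other remaining equation mentions T. Substituting into the earlier binding gives W := g(h(node(unit, g(7)))).
Decompose node/2: s(g(Y)) =?= R,  7 =?= 7.
Bind R := s(g(Y)); no other remaining equation mentions R. Substituting into the earlier binding gives X := s(g(Y)).
Delete trivial equation 7 =?= 7.
Decompose g/1: h(node(U, node(g(unit), 7))) =?= h(node(s(unit), Y)).
Decompose h/1: node(U, node(g(unit), 7)) =?= node(s(unit), Y).
Decompose node/2: U =?= s(unit),  node(g(unit), 7) =?= Y.
Bind U := s(unit); no other remaining equation mentions U.
Bind Y := node(g(unit), 7). Substituting into the earlier bindings gives Z := s(g(node(g(unit), 7))), X := s(g(node(g(unit), 7))), R := s(g(node(g(unit), 7))).
No equations remain and no clash or occurs-check failure arose, so a unifier exists.

YES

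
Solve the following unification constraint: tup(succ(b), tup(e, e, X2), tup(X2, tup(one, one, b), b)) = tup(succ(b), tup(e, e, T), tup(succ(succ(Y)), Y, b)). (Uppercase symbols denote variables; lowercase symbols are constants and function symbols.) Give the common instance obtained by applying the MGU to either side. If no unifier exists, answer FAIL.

Decompose tup/3: succ(b) = succ(b),  tup(e, e, X2) = tup(e, e, T),  tup(X2, tup(one, one, b), b) = tup(succ(succ(Y)), Y, b).
Delete trivial equation succ(b) = succ(b).
Decompose tup/3: e = e,  e = e,  X2 = T.
Delete trivial equation e = e.
Delete trivial equation e = e.
Bind X2 := T; substituting into the remaining equation gives: tup(T, tup(one, one, b), b) = tup(succ(succ(Y)), Y, b).
Decompose tup/3: T = succ(succ(Y)),  tup(one, one, b) = Y,  b = b.
Bind T := succ(succ(Y)); no other remaining equation mentions T. Substituting into the earlier binding gives X2 := succ(succ(Y)).
Bind Y := tup(one, one, b); no other remaining equation mentions Y. Substituting into the earlier bindings gives X2 := succ(succ(tup(one, one, b))), T := succ(succ(tup(one, one, b))).
Delete trivial equation b = b.
Applying the MGU to either side gives tup(succ(b), tup(e, e, succ(succ(tup(one, one, b)))), tup(succ(succ(tup(one, one, b))), tup(one, one, b), b)).

tup(succ(b), tup(e, e, succ(succ(tup(one, one, b)))), tup(succ(succ(tup(one, one, b))), tup(one, one, b), b))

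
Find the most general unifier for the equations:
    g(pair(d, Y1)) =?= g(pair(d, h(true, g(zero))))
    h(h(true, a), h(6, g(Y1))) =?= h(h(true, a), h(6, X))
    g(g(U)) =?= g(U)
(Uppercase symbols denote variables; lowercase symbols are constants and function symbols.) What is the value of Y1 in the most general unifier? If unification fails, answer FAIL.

Decompose g/1: pair(d, Y1) =?= pair(d, h(true, g(zero))).
Decompose pair/2: d =?= d,  Y1 =?= h(true, g(zero)).
Delete trivial equation d =?= d.
Bind Y1 := h(true, g(zero)); substituting into the one remaining equation that mentions Y1 gives: h(h(true, a), h(6, g(h(true, g(zero))))) =?= h(h(true, a), h(6, X)).
Decompose h/2: h(true, a) =?= h(true, a),  h(6, g(h(true, g(zero)))) =?= h(6, X).
Delete trivial equation h(true, a) =?= h(true, a).
Decompose h/2: 6 =?= 6,  g(h(true, g(zero))) =?= X.
Delete trivial equation 6 =?= 6.
Bind X := g(h(true, g(zero))); no other remaining equation mentions X.
Decompose g/1: g(U) =?= U.
Occurs check fails: U occurs in g(U); the equation U =?= g(U) has no finite solution.

FAIL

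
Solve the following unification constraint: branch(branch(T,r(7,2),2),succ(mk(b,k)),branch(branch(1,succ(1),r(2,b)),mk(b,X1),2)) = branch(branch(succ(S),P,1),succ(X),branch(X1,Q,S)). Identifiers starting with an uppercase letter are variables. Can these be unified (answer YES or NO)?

NO

Decompose branch/3: branch(T,r(7,2),2) = branch(succ(S),P,1),  succ(mk(b,k)) = succ(X),  branch(branch(1,succ(1),r(2,b)),mk(b,X1),2) = branch(X1,Q,S).
Decompose branch/3: T = succ(S),  r(7,2) = P,  2 = 1.
Bind T := succ(S); no other remaining equation mentions T.
Bind P := r(7,2); no other remaining equation mentions P.
Clash: constants 2 and 1 differ; no unifier exists.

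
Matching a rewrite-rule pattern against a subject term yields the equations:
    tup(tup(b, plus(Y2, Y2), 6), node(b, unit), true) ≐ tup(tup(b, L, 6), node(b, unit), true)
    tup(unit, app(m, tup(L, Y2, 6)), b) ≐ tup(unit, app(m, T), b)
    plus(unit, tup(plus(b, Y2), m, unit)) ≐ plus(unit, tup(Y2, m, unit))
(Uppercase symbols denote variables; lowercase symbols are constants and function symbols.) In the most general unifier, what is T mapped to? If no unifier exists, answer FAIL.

Decompose tup/3: tup(b, plus(Y2, Y2), 6) ≐ tup(b, L, 6),  node(b, unit) ≐ node(b, unit),  true ≐ true.
Decompose tup/3: b ≐ b,  plus(Y2, Y2) ≐ L,  6 ≐ 6.
Delete trivial equation b ≐ b.
Bind L := plus(Y2, Y2); substituting into the one remaining equation that mentions L gives: tup(unit, app(m, tup(plus(Y2, Y2), Y2, 6)), b) ≐ tup(unit, app(m, T), b).
Delete trivial equation 6 ≐ 6.
Delete trivial equation node(b, unit) ≐ node(b, unit).
Delete trivial equation true ≐ true.
Decompose tup/3: unit ≐ unit,  app(m, tup(plus(Y2, Y2), Y2, 6)) ≐ app(m, T),  b ≐ b.
Delete trivial equation unit ≐ unit.
Decompose app/2: m ≐ m,  tup(plus(Y2, Y2), Y2, 6) ≐ T.
Delete trivial equation m ≐ m.
Bind T := tup(plus(Y2, Y2), Y2, 6); no other remaining equation mentions T.
Delete trivial equation b ≐ b.
Decompose plus/2: unit ≐ unit,  tup(plus(b, Y2), m, unit) ≐ tup(Y2, m, unit).
Delete trivial equation unit ≐ unit.
Decompose tup/3: plus(b, Y2) ≐ Y2,  m ≐ m,  unit ≐ unit.
Occurs check fails: Y2 occurs in plus(b, Y2); the equation Y2 ≐ plus(b, Y2) has no finite solution.

FAIL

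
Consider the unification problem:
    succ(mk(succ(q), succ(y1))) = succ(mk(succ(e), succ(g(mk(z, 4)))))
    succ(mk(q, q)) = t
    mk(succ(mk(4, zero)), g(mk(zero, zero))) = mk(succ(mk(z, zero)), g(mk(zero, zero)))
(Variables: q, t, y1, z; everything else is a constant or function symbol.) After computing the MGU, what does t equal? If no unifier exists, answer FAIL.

succ(mk(e, e))

Decompose succ/1: mk(succ(q), succ(y1)) = mk(succ(e), succ(g(mk(z, 4)))).
Decompose mk/2: succ(q) = succ(e),  succ(y1) = succ(g(mk(z, 4))).
Decompose succ/1: q = e.
Bind q := e; substituting into the one remaining equation that mentions q gives: succ(mk(e, e)) = t.
Decompose succ/1: y1 = g(mk(z, 4)).
Bind y1 := g(mk(z, 4)); no other remaining equation mentions y1.
Bind t := succ(mk(e, e)); no other remaining equation mentions t.
Decompose mk/2: succ(mk(4, zero)) = succ(mk(z, zero)),  g(mk(zero, zero)) = g(mk(zero, zero)).
Decompose succ/1: mk(4, zero) = mk(z, zero).
Decompose mk/2: 4 = z,  zero = zero.
Bind z := 4; no other remaining equation mentions z. Substituting into the earlier binding gives y1 := g(mk(4, 4)).
Delete trivial equation zero = zero.
Delete trivial equation g(mk(zero, zero)) = g(mk(zero, zero)).
MGU = { q ↦ e, y1 ↦ g(mk(4, 4)), t ↦ succ(mk(e, e)), z ↦ 4 }, so t ↦ succ(mk(e, e)).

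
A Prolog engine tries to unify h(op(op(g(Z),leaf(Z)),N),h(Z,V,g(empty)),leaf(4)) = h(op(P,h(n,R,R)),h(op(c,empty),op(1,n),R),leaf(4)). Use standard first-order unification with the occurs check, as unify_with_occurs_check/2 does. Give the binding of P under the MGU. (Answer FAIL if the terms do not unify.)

Decompose h/3: op(op(g(Z),leaf(Z)),N) = op(P,h(n,R,R)),  h(Z,V,g(empty)) = h(op(c,empty),op(1,n),R),  leaf(4) = leaf(4).
Decompose op/2: op(g(Z),leaf(Z)) = P,  N = h(n,R,R).
Bind P := op(g(Z),leaf(Z)); no other remaining equation mentions P.
Bind N := h(n,R,R); no other remaining equation mentions N.
Decompose h/3: Z = op(c,empty),  V = op(1,n),  g(empty) = R.
Bind Z := op(c,empty); no other remaining equation mentions Z. Substituting into the earlier binding gives P := op(g(op(c,empty)),leaf(op(c,empty))).
Bind V := op(1,n); no other remaining equation mentions V.
Bind R := g(empty); no other remaining equation mentions R. Substituting into the earlier binding gives N := h(n,g(empty),g(empty)).
Delete trivial equation leaf(4) = leaf(4).
MGU = { P = op(g(op(c,empty)),leaf(op(c,empty))), N = h(n,g(empty),g(empty)), Z = op(c,empty), V = op(1,n), R = g(empty) }, so P = op(g(op(c,empty)),leaf(op(c,empty))).

op(g(op(c,empty)),leaf(op(c,empty)))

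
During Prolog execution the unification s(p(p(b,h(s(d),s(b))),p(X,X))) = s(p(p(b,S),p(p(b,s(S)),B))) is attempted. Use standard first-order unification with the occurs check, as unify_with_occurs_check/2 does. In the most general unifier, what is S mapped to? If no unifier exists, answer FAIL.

h(s(d),s(b))

Decompose s/1: p(p(b,h(s(d),s(b))),p(X,X)) = p(p(b,S),p(p(b,s(S)),B)).
Decompose p/2: p(b,h(s(d),s(b))) = p(b,S),  p(X,X) = p(p(b,s(S)),B).
Decompose p/2: b = b,  h(s(d),s(b)) = S.
Delete trivial equation b = b.
Bind S := h(s(d),s(b)); substituting into the remaining equation gives: p(X,X) = p(p(b,s(h(s(d),s(b)))),B).
Decompose p/2: X = p(b,s(h(s(d),s(b)))),  X = B.
Bind X := p(b,s(h(s(d),s(b)))); substituting into the remaining equation gives: p(b,s(h(s(d),s(b)))) = B.
Bind B := p(b,s(h(s(d),s(b)))).
MGU = { S ↦ h(s(d),s(b)), X ↦ p(b,s(h(s(d),s(b)))), B ↦ p(b,s(h(s(d),s(b)))) }, so S ↦ h(s(d),s(b)).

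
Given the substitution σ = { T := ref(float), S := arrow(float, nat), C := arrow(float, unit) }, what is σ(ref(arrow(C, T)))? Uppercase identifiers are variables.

ref(arrow(arrow(float, unit), ref(float)))

Replace each occurrence of T with ref(float).
Replace each occurrence of C with arrow(float, unit).
Result: ref(arrow(arrow(float, unit), ref(float))).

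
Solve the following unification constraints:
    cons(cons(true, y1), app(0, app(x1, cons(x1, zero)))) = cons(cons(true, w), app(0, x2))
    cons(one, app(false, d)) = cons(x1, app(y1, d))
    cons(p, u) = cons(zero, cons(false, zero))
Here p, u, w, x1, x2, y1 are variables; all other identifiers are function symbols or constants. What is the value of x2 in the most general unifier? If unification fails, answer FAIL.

Decompose cons/2: cons(true, y1) = cons(true, w),  app(0, app(x1, cons(x1, zero))) = app(0, x2).
Decompose cons/2: true = true,  y1 = w.
Delete trivial equation true = true.
Bind y1 := w; substituting into the one remaining equation that mentions y1 gives: cons(one, app(false, d)) = cons(x1, app(w, d)).
Decompose app/2: 0 = 0,  app(x1, cons(x1, zero)) = x2.
Delete trivial equation 0 = 0.
Bind x2 := app(x1, cons(x1, zero)); no other remaining equation mentions x2.
Decompose cons/2: one = x1,  app(false, d) = app(w, d).
Bind x1 := one; no other remaining equation mentions x1. Substituting into the earlier binding gives x2 := app(one, cons(one, zero)).
Decompose app/2: false = w,  d = d.
Bind w := false; no other remaining equation mentions w. Substituting into the earlier binding gives y1 := false.
Delete trivial equation d = d.
Decompose cons/2: p = zero,  u = cons(false, zero).
Bind p := zero; no other remaining equation mentions p.
Bind u := cons(false, zero).
MGU = { y1 := false, x2 := app(one, cons(one, zero)), x1 := one, w := false, p := zero, u := cons(false, zero) }, so x2 := app(one, cons(one, zero)).

app(one, cons(one, zero))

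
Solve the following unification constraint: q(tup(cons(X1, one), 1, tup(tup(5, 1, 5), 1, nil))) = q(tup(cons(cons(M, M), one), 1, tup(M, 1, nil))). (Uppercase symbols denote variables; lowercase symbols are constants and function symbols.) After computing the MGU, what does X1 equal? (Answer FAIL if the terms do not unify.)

cons(tup(5, 1, 5), tup(5, 1, 5))

Decompose q/1: tup(cons(X1, one), 1, tup(tup(5, 1, 5), 1, nil)) = tup(cons(cons(M, M), one), 1, tup(M, 1, nil)).
Decompose tup/3: cons(X1, one) = cons(cons(M, M), one),  1 = 1,  tup(tup(5, 1, 5), 1, nil) = tup(M, 1, nil).
Decompose cons/2: X1 = cons(M, M),  one = one.
Bind X1 := cons(M, M); no other remaining equation mentions X1.
Delete trivial equation one = one.
Delete trivial equation 1 = 1.
Decompose tup/3: tup(5, 1, 5) = M,  1 = 1,  nil = nil.
Bind M := tup(5, 1, 5); no other remaining equation mentions M. Substituting into the earlier binding gives X1 := cons(tup(5, 1, 5), tup(5, 1, 5)).
Delete trivial equation 1 = 1.
Delete trivial equation nil = nil.
MGU = { X1 ↦ cons(tup(5, 1, 5), tup(5, 1, 5)), M ↦ tup(5, 1, 5) }, so X1 ↦ cons(tup(5, 1, 5), tup(5, 1, 5)).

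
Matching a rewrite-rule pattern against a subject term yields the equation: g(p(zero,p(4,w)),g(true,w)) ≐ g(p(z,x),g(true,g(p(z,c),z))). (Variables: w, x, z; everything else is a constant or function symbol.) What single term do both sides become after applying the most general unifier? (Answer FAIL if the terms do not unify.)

Decompose g/2: p(zero,p(4,w)) ≐ p(z,x),  g(true,w) ≐ g(true,g(p(z,c),z)).
Decompose p/2: zero ≐ z,  p(4,w) ≐ x.
Bind z := zero; substituting into the one remaining equation that mentions z gives: g(true,w) ≐ g(true,g(p(zero,c),zero)).
Bind x := p(4,w); no other remaining equation mentions x.
Decompose g/2: true ≐ true,  w ≐ g(p(zero,c),zero).
Delete trivial equation true ≐ true.
Bind w := g(p(zero,c),zero). Substituting into the earlier binding gives x := p(4,g(p(zero,c),zero)).
Applying the MGU to either side gives g(p(zero,p(4,g(p(zero,c),zero))),g(true,g(p(zero,c),zero))).

g(p(zero,p(4,g(p(zero,c),zero))),g(true,g(p(zero,c),zero)))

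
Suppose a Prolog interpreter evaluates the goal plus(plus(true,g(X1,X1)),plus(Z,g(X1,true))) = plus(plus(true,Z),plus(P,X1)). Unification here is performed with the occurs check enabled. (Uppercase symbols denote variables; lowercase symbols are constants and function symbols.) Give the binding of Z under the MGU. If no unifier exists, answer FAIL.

FAIL

Decompose plus/2: plus(true,g(X1,X1)) = plus(true,Z),  plus(Z,g(X1,true)) = plus(P,X1).
Decompose plus/2: true = true,  g(X1,X1) = Z.
Delete trivial equation true = true.
Bind Z := g(X1,X1); substituting into the remaining equation gives: plus(g(X1,X1),g(X1,true)) = plus(P,X1).
Decompose plus/2: g(X1,X1) = P,  g(X1,true) = X1.
Bind P := g(X1,X1); no other remaining equation mentions P.
Occurs check fails: X1 occurs in g(X1,true); the equation X1 = g(X1,true) has no finite solution.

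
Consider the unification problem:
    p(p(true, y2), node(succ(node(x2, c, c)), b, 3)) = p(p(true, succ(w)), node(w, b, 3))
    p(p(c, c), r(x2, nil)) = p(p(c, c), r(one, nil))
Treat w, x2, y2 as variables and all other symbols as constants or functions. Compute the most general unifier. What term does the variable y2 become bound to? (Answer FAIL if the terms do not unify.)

succ(succ(node(one, c, c)))

Decompose p/2: p(true, y2) = p(true, succ(w)),  node(succ(node(x2, c, c)), b, 3) = node(w, b, 3).
Decompose p/2: true = true,  y2 = succ(w).
Delete trivial equation true = true.
Bind y2 := succ(w); no other remaining equation mentions y2.
Decompose node/3: succ(node(x2, c, c)) = w,  b = b,  3 = 3.
Bind w := succ(node(x2, c, c)); no other remaining equation mentions w. Substituting into the earlier binding gives y2 := succ(succ(node(x2, c, c))).
Delete trivial equation b = b.
Delete trivial equation 3 = 3.
Decompose p/2: p(c, c) = p(c, c),  r(x2, nil) = r(one, nil).
Delete trivial equation p(c, c) = p(c, c).
Decompose r/2: x2 = one,  nil = nil.
Bind x2 := one; no other remaining equation mentions x2. Substituting into the earlier bindings gives y2 := succ(succ(node(one, c, c))), w := succ(node(one, c, c)).
Delete trivial equation nil = nil.
MGU = { y2 := succ(succ(node(one, c, c))), w := succ(node(one, c, c)), x2 := one }, so y2 := succ(succ(node(one, c, c))).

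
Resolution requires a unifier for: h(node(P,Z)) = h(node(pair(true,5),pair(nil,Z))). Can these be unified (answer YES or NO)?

NO

Decompose h/1: node(P,Z) = node(pair(true,5),pair(nil,Z)).
Decompose node/2: P = pair(true,5),  Z = pair(nil,Z).
Bind P := pair(true,5); no other remaining equation mentions P.
Occurs check fails: Z occurs in pair(nil,Z); the equation Z = pair(nil,Z) has no finite solution.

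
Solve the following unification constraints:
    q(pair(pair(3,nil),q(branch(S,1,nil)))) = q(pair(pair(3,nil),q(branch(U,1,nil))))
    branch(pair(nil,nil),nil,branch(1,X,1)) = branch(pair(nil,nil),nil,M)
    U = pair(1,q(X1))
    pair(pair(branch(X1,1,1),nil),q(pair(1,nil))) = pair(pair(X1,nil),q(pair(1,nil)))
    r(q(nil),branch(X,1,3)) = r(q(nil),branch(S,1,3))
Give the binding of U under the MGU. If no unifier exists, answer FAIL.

Decompose q/1: pair(pair(3,nil),q(branch(S,1,nil))) = pair(pair(3,nil),q(branch(U,1,nil))).
Decompose pair/2: pair(3,nil) = pair(3,nil),  q(branch(S,1,nil)) = q(branch(U,1,nil)).
Delete trivial equation pair(3,nil) = pair(3,nil).
Decompose q/1: branch(S,1,nil) = branch(U,1,nil).
Decompose branch/3: S = U,  1 = 1,  nil = nil.
Bind S := U; substituting into the one remaining equation that mentions S gives: r(q(nil),branch(X,1,3)) = r(q(nil),branch(U,1,3)).
Delete trivial equation 1 = 1.
Delete trivial equation nil = nil.
Decompose branch/3: pair(nil,nil) = pair(nil,nil),  nil = nil,  branch(1,X,1) = M.
Delete trivial equation pair(nil,nil) = pair(nil,nil).
Delete trivial equation nil = nil.
Bind M := branch(1,X,1); no other remaining equation mentions M.
Bind U := pair(1,q(X1)); substituting into the one remaining equation that mentions U gives: r(q(nil),branch(X,1,3)) = r(q(nil),branch(pair(1,q(X1)),1,3)). Substituting into the earlier binding gives S := pair(1,q(X1)).
Decompose pair/2: pair(branch(X1,1,1),nil) = pair(X1,nil),  q(pair(1,nil)) = q(pair(1,nil)).
Decompose pair/2: branch(X1,1,1) = X1,  nil = nil.
Occurs check fails: X1 occurs in branch(X1,1,1); the equation X1 = branch(X1,1,1) has no finite solution.

FAIL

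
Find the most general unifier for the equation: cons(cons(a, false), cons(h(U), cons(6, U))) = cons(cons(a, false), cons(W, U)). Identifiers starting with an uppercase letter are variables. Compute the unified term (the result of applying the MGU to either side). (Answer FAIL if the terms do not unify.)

FAIL

Decompose cons/2: cons(a, false) = cons(a, false),  cons(h(U), cons(6, U)) = cons(W, U).
Delete trivial equation cons(a, false) = cons(a, false).
Decompose cons/2: h(U) = W,  cons(6, U) = U.
Bind W := h(U); no other remaining equation mentions W.
Occurs check fails: U occurs in cons(6, U); the equation U = cons(6, U) has no finite solution.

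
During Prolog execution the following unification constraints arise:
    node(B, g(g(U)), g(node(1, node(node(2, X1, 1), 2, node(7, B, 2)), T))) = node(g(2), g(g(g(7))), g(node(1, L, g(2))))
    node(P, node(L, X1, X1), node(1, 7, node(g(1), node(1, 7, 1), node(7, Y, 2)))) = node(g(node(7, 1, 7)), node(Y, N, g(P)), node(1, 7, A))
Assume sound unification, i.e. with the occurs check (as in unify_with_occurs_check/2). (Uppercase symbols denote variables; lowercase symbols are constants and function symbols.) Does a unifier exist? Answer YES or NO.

YES

Decompose node/3: B = g(2),  g(g(U)) = g(g(g(7))),  g(node(1, node(node(2, X1, 1), 2, node(7, B, 2)), T)) = g(node(1, L, g(2))).
Bind B := g(2); substituting into the one remaining equation that mentions B gives: g(node(1, node(node(2, X1, 1), 2, node(7, g(2), 2)), T)) = g(node(1, L, g(2))).
Decompose g/1: g(U) = g(g(7)).
Decompose g/1: U = g(7).
Bind U := g(7); no other remaining equation mentions U.
Decompose g/1: node(1, node(node(2, X1, 1), 2, node(7, g(2), 2)), T) = node(1, L, g(2)).
Decompose node/3: 1 = 1,  node(node(2, X1, 1), 2, node(7, g(2), 2)) = L,  T = g(2).
Delete trivial equation 1 = 1.
Bind L := node(node(2, X1, 1), 2, node(7, g(2), 2)); substituting into the one remaining equation that mentions L gives: node(P, node(node(node(2, X1, 1), 2, node(7, g(2), 2)), X1, X1), node(1, 7, node(g(1), node(1, 7, 1), node(7, Y, 2)))) = node(g(node(7, 1, 7)), node(Y, N, g(P)), node(1, 7, A)).
Bind T := g(2); no other remaining equation mentions T.
Decompose node/3: P = g(node(7, 1, 7)),  node(node(node(2, X1, 1), 2, node(7, g(2), 2)), X1, X1) = node(Y, N, g(P)),  node(1, 7, node(g(1), node(1, 7, 1), node(7, Y, 2))) = node(1, 7, A).
Bind P := g(node(7, 1, 7)); substituting into the one remaining equation that mentions P gives: node(node(node(2, X1, 1), 2, node(7, g(2), 2)), X1, X1) = node(Y, N, g(g(node(7, 1, 7)))).
Decompose node/3: node(node(2, X1, 1), 2, node(7, g(2), 2)) = Y,  X1 = N,  X1 = g(g(node(7, 1, 7))).
Bind Y := node(node(2, X1, 1), 2, node(7, g(2), 2)); substituting into the one remaining equation that mentions Y gives: node(1, 7, node(g(1), node(1, 7, 1), node(7, node(node(2, X1, 1), 2, node(7, g(2), 2)), 2))) = node(1, 7, A).
Bind X1 := N; substituting into the remaining equations gives: N = g(g(node(7, 1, 7))),  node(1, 7, node(g(1), node(1, 7, 1), node(7, node(node(2, N, 1), 2, node(7, g(2), 2)), 2))) = node(1, 7, A). Substituting into the earlier bindings gives L := node(node(2, N, 1), 2, node(7, g(2), 2)), Y := node(node(2, N, 1), 2, node(7, g(2), 2)).
Bind N := g(g(node(7, 1, 7))); substituting into the remaining equation gives: node(1, 7, node(g(1), node(1, 7, 1), node(7, node(node(2, g(g(node(7, 1, 7))), 1), 2, node(7, g(2), 2)), 2))) = node(1, 7, A). Substituting into the earlier bindings gives L := node(node(2, g(g(node(7, 1, 7))), 1), 2, node(7, g(2), 2)), Y := node(node(2, g(g(node(7, 1, 7))), 1), 2, node(7, g(2), 2)), X1 := g(g(node(7, 1, 7))).
Decompose node/3: 1 = 1,  7 = 7,  node(g(1), node(1, 7, 1), node(7, node(node(2, g(g(node(7, 1, 7))), 1), 2, node(7, g(2), 2)), 2)) = A.
Delete trivial equation 1 = 1.
Delete trivial equation 7 = 7.
Bind A := node(g(1), node(1, 7, 1), node(7, node(node(2, g(g(node(7, 1, 7))), 1), 2, node(7, g(2), 2)), 2)).
No equations remain and no clash or occurs-check failure arose, so a unifier exists.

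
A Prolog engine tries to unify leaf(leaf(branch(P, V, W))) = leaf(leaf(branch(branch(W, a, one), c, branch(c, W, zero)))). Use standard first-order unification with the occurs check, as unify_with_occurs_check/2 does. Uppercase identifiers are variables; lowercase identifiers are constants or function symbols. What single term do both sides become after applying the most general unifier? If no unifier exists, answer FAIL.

FAIL

Decompose leaf/1: leaf(branch(P, V, W)) = leaf(branch(branch(W, a, one), c, branch(c, W, zero))).
Decompose leaf/1: branch(P, V, W) = branch(branch(W, a, one), c, branch(c, W, zero)).
Decompose branch/3: P = branch(W, a, one),  V = c,  W = branch(c, W, zero).
Bind P := branch(W, a, one); no other remaining equation mentions P.
Bind V := c; no other remaining equation mentions V.
Occurs check fails: W occurs in branch(c, W, zero); the equation W = branch(c, W, zero) has no finite solution.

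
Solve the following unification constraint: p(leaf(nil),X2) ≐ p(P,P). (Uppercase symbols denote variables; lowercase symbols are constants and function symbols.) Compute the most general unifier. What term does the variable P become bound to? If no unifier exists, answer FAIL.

Decompose p/2: leaf(nil) ≐ P,  X2 ≐ P.
Bind P := leaf(nil); substituting into the remaining equation gives: X2 ≐ leaf(nil).
Bind X2 := leaf(nil).
MGU = { P := leaf(nil), X2 := leaf(nil) }, so P := leaf(nil).

leaf(nil)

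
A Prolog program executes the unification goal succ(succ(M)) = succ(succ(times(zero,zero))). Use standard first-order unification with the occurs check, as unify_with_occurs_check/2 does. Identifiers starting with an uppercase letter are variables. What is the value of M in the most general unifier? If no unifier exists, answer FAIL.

times(zero,zero)

Decompose succ/1: succ(M) = succ(times(zero,zero)).
Decompose succ/1: M = times(zero,zero).
Bind M := times(zero,zero).
MGU = { M ↦ times(zero,zero) }, so M ↦ times(zero,zero).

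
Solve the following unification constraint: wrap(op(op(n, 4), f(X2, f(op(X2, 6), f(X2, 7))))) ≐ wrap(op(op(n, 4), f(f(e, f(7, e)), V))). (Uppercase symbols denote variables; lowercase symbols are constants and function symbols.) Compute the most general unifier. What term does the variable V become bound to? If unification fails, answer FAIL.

f(op(f(e, f(7, e)), 6), f(f(e, f(7, e)), 7))

Decompose wrap/1: op(op(n, 4), f(X2, f(op(X2, 6), f(X2, 7)))) ≐ op(op(n, 4), f(f(e, f(7, e)), V)).
Decompose op/2: op(n, 4) ≐ op(n, 4),  f(X2, f(op(X2, 6), f(X2, 7))) ≐ f(f(e, f(7, e)), V).
Delete trivial equation op(n, 4) ≐ op(n, 4).
Decompose f/2: X2 ≐ f(e, f(7, e)),  f(op(X2, 6), f(X2, 7)) ≐ V.
Bind X2 := f(e, f(7, e)); substituting into the remaining equation gives: f(op(f(e, f(7, e)), 6), f(f(e, f(7, e)), 7)) ≐ V.
Bind V := f(op(f(e, f(7, e)), 6), f(f(e, f(7, e)), 7)).
MGU = { X2 ↦ f(e, f(7, e)), V ↦ f(op(f(e, f(7, e)), 6), f(f(e, f(7, e)), 7)) }, so V ↦ f(op(f(e, f(7, e)), 6), f(f(e, f(7, e)), 7)).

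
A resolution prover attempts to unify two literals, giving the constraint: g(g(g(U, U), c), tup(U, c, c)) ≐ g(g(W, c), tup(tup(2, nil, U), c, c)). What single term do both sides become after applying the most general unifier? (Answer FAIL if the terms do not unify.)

FAIL

Decompose g/2: g(g(U, U), c) ≐ g(W, c),  tup(U, c, c) ≐ tup(tup(2, nil, U), c, c).
Decompose g/2: g(U, U) ≐ W,  c ≐ c.
Bind W := g(U, U); no other remaining equation mentions W.
Delete trivial equation c ≐ c.
Decompose tup/3: U ≐ tup(2, nil, U),  c ≐ c,  c ≐ c.
Occurs check fails: U occurs in tup(2, nil, U); the equation U ≐ tup(2, nil, U) has no finite solution.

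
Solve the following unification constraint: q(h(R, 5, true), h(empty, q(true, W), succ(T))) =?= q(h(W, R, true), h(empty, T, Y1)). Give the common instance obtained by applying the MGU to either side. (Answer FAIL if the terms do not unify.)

q(h(5, 5, true), h(empty, q(true, 5), succ(q(true, 5))))

Decompose q/2: h(R, 5, true) =?= h(W, R, true),  h(empty, q(true, W), succ(T)) =?= h(empty, T, Y1).
Decompose h/3: R =?= W,  5 =?= R,  true =?= true.
Bind R := W; substituting into the one remaining equation that mentions R gives: 5 =?= W.
Bind W := 5; substituting into the one remaining equation that mentions W gives: h(empty, q(true, 5), succ(T)) =?= h(empty, T, Y1). Substituting into the earlier binding gives R := 5.
Delete trivial equation true =?= true.
Decompose h/3: empty =?= empty,  q(true, 5) =?= T,  succ(T) =?= Y1.
Delete trivial equation empty =?= empty.
Bind T := q(true, 5); substituting into the remaining equation gives: succ(q(true, 5)) =?= Y1.
Bind Y1 := succ(q(true, 5)).
Applying the MGU to either side gives q(h(5, 5, true), h(empty, q(true, 5), succ(q(true, 5)))).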